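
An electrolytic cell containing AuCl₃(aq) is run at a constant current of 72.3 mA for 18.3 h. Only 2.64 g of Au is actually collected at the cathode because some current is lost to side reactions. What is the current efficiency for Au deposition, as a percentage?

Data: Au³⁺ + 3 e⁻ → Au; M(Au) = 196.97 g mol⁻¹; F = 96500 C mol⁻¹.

81.5 %

Q = I·t = 0.07230 × 65880 = 4763 C; n(e⁻) = 4763/96500 = 0.04936 mol.
Theoretical n(Au) = n(e⁻)/3 = 0.01645 mol, i.e. m_theo = 0.01645 × 196.97 = 3.241 g.
Efficiency = m_actual / m_theo = 2.64 / 3.241 = 81.5 %.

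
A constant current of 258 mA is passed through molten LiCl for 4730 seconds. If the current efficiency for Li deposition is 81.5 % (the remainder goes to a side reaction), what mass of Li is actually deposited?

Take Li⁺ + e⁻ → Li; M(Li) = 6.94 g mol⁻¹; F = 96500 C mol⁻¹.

Q = I·t = 0.2580 × 4730.0 = 1220 C.
n(e⁻) = 1220/96500 = 0.01265 mol; theoretically n(Li) = 0.01265/1 = 0.01265 mol, m_theo = 0.08776 g.
At 81.5 % efficiency, m_actual = 0.815 × 0.08776 = 0.0715 g.

0.0715 g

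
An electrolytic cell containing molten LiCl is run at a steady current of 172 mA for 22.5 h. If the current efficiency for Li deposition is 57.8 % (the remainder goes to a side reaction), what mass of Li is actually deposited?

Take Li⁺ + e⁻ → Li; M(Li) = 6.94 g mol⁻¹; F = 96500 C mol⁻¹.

Q = I·t = 0.1720 × 81000 = 13930 C.
n(e⁻) = 13930/96500 = 0.1444 mol; theoretically n(Li) = 0.1444/1 = 0.1444 mol, m_theo = 1.002 g.
At 57.8 % efficiency, m_actual = 0.578 × 1.002 = 0.579 g.

0.579 g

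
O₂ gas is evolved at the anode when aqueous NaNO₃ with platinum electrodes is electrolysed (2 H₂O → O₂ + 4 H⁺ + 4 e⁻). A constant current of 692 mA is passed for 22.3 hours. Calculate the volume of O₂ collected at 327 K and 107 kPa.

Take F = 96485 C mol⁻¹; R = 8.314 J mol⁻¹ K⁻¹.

Q = I·t = 0.6920 A × 80280 s = 55550 C.
n(e⁻) = Q/F = 55550 / 96485 = 0.5758 mol.
4 electrons are transferred per O₂ molecule, so n(O₂) = 0.5758 / 4 = 0.1439 mol.
V = nRT/P = (0.1439 × 8.314 × 327) / (107 × 10³ Pa) = 0.00366 m³ = 3.66 L.

3.66 L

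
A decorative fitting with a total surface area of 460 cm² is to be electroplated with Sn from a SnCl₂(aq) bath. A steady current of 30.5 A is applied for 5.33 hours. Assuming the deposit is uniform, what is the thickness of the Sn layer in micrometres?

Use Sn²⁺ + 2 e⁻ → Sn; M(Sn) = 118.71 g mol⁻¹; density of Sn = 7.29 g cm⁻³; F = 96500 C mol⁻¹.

Q = I·t = 30.50 × 19188 = 585200 C; n(e⁻) = 6.065 mol.
n(Sn) = n(e⁻)/2 = 3.032 mol, so m = 3.032 × 118.71 = 360.0 g.
Volume = m/ρ = 360.0 / 7.29 = 49.38 cm³.
Thickness = V/A = 49.38 / 460 = 0.107 cm = 1070 μm.

1070 μm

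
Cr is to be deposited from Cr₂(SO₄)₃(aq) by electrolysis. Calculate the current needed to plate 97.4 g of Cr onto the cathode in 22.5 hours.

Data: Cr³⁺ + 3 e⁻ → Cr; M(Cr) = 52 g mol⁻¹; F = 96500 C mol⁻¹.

n(Cr) = 97.4 / 52 = 1.873 mol.
n(e⁻) = 3 × 1.873 = 5.619 mol.
Q = n(e⁻)·F = 5.619 × 96500 = 542300 C.
I = Q/t = 542300 / 81000 s = 6.69 A.

6.69 A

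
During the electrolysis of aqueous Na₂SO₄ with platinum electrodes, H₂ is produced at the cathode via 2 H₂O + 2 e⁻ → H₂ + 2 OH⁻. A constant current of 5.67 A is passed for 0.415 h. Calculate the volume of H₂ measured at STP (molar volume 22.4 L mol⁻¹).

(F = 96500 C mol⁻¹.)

0.983 L

Q = I·t = 5.670 A × 1494.0 s = 8471 C.
n(e⁻) = Q/F = 8471 / 96500 = 0.08778 mol.
2 electrons are transferred per H₂ molecule, so n(H₂) = 0.08778 / 2 = 0.04389 mol.
V = n × V_m = 0.04389 × 22.4 = 0.983 L.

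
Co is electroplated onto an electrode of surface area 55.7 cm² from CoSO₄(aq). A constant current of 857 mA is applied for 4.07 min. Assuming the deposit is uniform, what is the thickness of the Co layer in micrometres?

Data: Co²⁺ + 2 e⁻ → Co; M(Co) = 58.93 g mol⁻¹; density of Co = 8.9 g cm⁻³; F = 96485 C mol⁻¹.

Q = I·t = 0.8570 × 244.20 = 209.3 C; n(e⁻) = 0.002169 mol.
n(Co) = n(e⁻)/2 = 0.001085 mol, so m = 0.001085 × 58.93 = 0.06391 g.
Volume = m/ρ = 0.06391 / 8.9 = 0.007181 cm³.
Thickness = V/A = 0.007181 / 55.7 = 1.29 × 10⁻⁴ cm = 1.29 μm.

1.29 μm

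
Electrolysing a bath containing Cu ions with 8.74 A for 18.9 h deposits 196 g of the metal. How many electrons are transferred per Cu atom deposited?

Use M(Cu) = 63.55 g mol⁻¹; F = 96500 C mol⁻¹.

2

Q = I·t = 8.740 A × 68040 s = 594700 C, so n(e⁻) = 594700/96500 = 6.162 mol.
n(Cu) deposited = 196 / 63.55 = 3.084 mol.
Electrons per atom = n(e⁻)/n(Cu) = 6.162 / 3.084 = 2.00 ≈ 2, so the ion is Cu²⁺.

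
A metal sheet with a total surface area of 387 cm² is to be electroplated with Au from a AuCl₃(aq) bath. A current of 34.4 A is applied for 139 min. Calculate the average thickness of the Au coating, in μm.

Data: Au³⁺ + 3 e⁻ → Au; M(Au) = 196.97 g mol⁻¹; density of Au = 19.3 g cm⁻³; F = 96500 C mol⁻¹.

261 μm

Q = I·t = 34.40 × 8340.0 = 286900 C; n(e⁻) = 2.973 mol.
n(Au) = n(e⁻)/3 = 0.9910 mol, so m = 0.9910 × 196.97 = 195.2 g.
Volume = m/ρ = 195.2 / 19.3 = 10.11 cm³.
Thickness = V/A = 10.11 / 387 = 0.0261 cm = 261 μm.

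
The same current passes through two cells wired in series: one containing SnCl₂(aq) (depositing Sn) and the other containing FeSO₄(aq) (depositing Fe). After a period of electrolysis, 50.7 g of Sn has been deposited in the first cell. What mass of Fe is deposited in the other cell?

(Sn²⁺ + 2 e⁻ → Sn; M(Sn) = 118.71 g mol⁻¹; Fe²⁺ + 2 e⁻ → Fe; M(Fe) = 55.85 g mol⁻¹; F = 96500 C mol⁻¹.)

n(Sn) = 50.7 / 118.71 = 0.4271 mol.
Since Sn²⁺ + 2 e⁻ → Sn, n(e⁻) passed = 2 × 0.4271 = 0.8542 mol.
Cells in series carry the same charge, so the same 0.8542 mol of electrons passes through cell 2.
Fe²⁺ + 2 e⁻ → Fe, so n(Fe) = 0.8542 / 2 = 0.4271 mol.
m(Fe) = 0.4271 × 55.85 = 23.9 g.

23.9 g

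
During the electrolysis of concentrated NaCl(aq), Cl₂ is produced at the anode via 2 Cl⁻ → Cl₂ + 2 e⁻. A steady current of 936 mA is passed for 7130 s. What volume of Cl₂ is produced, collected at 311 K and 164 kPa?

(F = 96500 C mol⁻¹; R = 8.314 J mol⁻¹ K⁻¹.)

Q = I·t = 0.9360 A × 7130.0 s = 6674 C.
n(e⁻) = Q/F = 6674 / 96500 = 0.06916 mol.
2 electrons are transferred per Cl₂ molecule, so n(Cl₂) = 0.06916 / 2 = 0.03458 mol.
V = nRT/P = (0.03458 × 8.314 × 311) / (164 × 10³ Pa) = 5.45 × 10⁻⁴ m³ = 0.545 L.

0.545 L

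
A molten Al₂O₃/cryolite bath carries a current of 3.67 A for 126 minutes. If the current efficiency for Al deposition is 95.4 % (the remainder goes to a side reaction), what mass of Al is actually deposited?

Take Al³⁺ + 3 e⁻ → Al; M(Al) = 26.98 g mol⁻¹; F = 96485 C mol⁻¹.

2.47 g

Q = I·t = 3.670 × 7560.0 = 27750 C.
n(e⁻) = 27750/96485 = 0.2876 mol; theoretically n(Al) = 0.2876/3 = 0.09585 mol, m_theo = 2.586 g.
At 95.4 % efficiency, m_actual = 0.954 × 2.586 = 2.47 g.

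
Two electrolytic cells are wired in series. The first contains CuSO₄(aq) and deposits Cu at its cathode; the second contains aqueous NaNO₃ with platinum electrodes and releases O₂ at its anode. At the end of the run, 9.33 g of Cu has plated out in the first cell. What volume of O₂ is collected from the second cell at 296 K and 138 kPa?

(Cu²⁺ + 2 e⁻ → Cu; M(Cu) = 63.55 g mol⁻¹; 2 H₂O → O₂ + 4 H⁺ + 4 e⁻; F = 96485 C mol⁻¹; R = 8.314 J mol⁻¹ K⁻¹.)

1.31 L

n(Cu) = 9.33 / 63.55 = 0.1468 mol, so n(e⁻) = 2 × 0.1468 = 0.2936 mol.
The cells are in series, so the same 0.2936 mol of electrons passes through the second cell.
2 H₂O → O₂ + 4 H⁺ + 4 e⁻ — 4 mol e⁻ per mol O₂, so n(O₂) = 0.2936/4 = 0.07341 mol.
V = nRT/P = (0.07341 × 8.314 × 296) / (138 × 10³) = 0.00131 m³ = 1.31 L.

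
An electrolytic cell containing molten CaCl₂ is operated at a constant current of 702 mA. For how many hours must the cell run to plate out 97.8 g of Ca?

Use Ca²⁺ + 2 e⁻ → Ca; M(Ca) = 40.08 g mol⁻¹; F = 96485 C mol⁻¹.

186 h

n(Ca) = m/M = 97.8 / 40.08 = 2.440 mol.
Each Ca atom requires 2 electrons, so n(e⁻) = 2 × 2.440 = 4.880 mol.
Q = n(e⁻)·F = 4.880 × 96485 = 470900 C.
t = Q/I = 470900 / 0.7020 A = 670800 s = 186 h.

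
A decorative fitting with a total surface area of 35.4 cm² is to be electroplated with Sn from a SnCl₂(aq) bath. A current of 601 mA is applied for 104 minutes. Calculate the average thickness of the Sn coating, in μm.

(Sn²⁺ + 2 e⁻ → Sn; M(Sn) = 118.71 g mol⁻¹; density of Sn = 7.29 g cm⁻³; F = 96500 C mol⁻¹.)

89.4 μm

Q = I·t = 0.6010 × 6240.0 = 3750 C; n(e⁻) = 0.03886 mol.
n(Sn) = n(e⁻)/2 = 0.01943 mol, so m = 0.01943 × 118.71 = 2.307 g.
Volume = m/ρ = 2.307 / 7.29 = 0.3164 cm³.
Thickness = V/A = 0.3164 / 35.4 = 0.00894 cm = 89.4 μm.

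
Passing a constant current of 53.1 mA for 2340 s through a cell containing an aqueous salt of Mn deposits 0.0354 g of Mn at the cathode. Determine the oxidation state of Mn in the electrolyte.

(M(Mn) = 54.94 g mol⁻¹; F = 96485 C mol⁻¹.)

+2

Q = I·t = 0.05310 A × 2340.0 s = 124.3 C, so n(e⁻) = 124.3/96485 = 0.001288 mol.
n(Mn) deposited = 0.0354 / 54.94 = 0.0006443 mol.
Electrons per atom = n(e⁻)/n(Mn) = 0.001288 / 0.0006443 = 2.00 ≈ 2, so the ion is Mn²⁺.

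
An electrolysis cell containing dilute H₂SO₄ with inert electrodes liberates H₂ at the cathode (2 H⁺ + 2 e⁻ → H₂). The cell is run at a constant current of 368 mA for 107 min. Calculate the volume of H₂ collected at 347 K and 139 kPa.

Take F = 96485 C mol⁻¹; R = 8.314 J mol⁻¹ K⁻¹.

0.254 L

Q = I·t = 0.3680 A × 6420.0 s = 2363 C.
n(e⁻) = Q/F = 2363 / 96485 = 0.02449 mol.
2 electrons are transferred per H₂ molecule, so n(H₂) = 0.02449 / 2 = 0.01224 mol.
V = nRT/P = (0.01224 × 8.314 × 347) / (139 × 10³ Pa) = 2.54 × 10⁻⁴ m³ = 0.254 L.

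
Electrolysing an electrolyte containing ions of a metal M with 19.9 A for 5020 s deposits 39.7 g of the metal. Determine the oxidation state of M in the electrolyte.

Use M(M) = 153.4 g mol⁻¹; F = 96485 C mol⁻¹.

Q = I·t = 19.90 A × 5020.0 s = 99900 C, so n(e⁻) = 99900/96485 = 1.035 mol.
n(M) deposited = 39.7 / 153.4 = 0.2588 mol.
Electrons per atom = n(e⁻)/n(M) = 1.035 / 0.2588 = 4.00 ≈ 4, so the ion is M⁴⁺.

+4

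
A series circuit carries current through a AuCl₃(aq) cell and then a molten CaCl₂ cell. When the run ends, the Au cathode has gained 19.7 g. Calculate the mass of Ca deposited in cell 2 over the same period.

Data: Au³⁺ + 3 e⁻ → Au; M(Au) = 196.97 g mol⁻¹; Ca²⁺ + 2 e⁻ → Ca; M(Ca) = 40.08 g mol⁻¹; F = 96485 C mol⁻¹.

6.01 g

n(Au) = 19.7 / 196.97 = 0.1000 mol.
Since Au³⁺ + 3 e⁻ → Au, n(e⁻) passed = 3 × 0.1000 = 0.3000 mol.
Cells in series carry the same charge, so the same 0.3000 mol of electrons passes through cell 2.
Ca²⁺ + 2 e⁻ → Ca, so n(Ca) = 0.3000 / 2 = 0.1500 mol.
m(Ca) = 0.1500 × 40.08 = 6.01 g.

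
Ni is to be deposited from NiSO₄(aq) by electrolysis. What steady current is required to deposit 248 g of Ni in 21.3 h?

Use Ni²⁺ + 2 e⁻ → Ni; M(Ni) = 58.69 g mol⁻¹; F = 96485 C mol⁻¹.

n(Ni) = 248 / 58.69 = 4.226 mol.
n(e⁻) = 2 × 4.226 = 8.451 mol.
Q = n(e⁻)·F = 8.451 × 96485 = 815400 C.
I = Q/t = 815400 / 76680 s = 10.6 A.

10.6 A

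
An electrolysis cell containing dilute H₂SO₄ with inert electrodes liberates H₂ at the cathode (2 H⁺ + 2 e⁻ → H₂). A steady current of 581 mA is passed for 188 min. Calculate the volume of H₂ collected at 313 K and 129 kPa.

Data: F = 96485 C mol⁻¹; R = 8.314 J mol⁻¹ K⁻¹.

0.685 L

Q = I·t = 0.5810 A × 11280 s = 6554 C.
n(e⁻) = Q/F = 6554 / 96485 = 0.06792 mol.
2 electrons are transferred per H₂ molecule, so n(H₂) = 0.06792 / 2 = 0.03396 mol.
V = nRT/P = (0.03396 × 8.314 × 313) / (129 × 10³ Pa) = 6.85 × 10⁻⁴ m³ = 0.685 L.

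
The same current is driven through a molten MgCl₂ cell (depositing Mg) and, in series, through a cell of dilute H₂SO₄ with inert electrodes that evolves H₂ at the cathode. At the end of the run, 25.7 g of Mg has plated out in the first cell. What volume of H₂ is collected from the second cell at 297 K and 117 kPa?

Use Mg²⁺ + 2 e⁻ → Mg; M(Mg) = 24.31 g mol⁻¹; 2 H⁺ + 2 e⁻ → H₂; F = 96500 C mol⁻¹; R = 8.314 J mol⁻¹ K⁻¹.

22.3 L

n(Mg) = 25.7 / 24.31 = 1.057 mol, so n(e⁻) = 2 × 1.057 = 2.114 mol.
The cells are in series, so the same 2.114 mol of electrons passes through the second cell.
2 H⁺ + 2 e⁻ → H₂ — 2 mol e⁻ per mol H₂, so n(H₂) = 2.114/2 = 1.057 mol.
V = nRT/P = (1.057 × 8.314 × 297) / (117 × 10³) = 0.0223 m³ = 22.3 L.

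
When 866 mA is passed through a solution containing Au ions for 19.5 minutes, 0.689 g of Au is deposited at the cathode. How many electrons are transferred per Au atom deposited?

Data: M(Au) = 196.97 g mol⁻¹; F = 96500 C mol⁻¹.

Q = I·t = 0.8660 A × 1170.0 s = 1013 C, so n(e⁻) = 1013/96500 = 0.01050 mol.
n(Au) deposited = 0.689 / 196.97 = 0.003498 mol.
Electrons per atom = n(e⁻)/n(Au) = 0.01050 / 0.003498 = 3.00 ≈ 3, so the ion is Au³⁺.

3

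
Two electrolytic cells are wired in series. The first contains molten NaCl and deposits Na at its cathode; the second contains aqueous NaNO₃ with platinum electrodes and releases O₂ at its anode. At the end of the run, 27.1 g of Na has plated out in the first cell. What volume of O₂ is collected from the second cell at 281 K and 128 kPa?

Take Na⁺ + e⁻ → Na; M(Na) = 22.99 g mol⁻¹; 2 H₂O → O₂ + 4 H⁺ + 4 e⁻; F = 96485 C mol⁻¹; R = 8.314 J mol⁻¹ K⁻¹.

n(Na) = 27.1 / 22.99 = 1.179 mol, so n(e⁻) = 1 × 1.179 = 1.179 mol.
The cells are in series, so the same 1.179 mol of electrons passes through the second cell.
2 H₂O → O₂ + 4 H⁺ + 4 e⁻ — 4 mol e⁻ per mol O₂, so n(O₂) = 1.179/4 = 0.2947 mol.
V = nRT/P = (0.2947 × 8.314 × 281) / (128 × 10³) = 0.00538 m³ = 5.38 L.

5.38 L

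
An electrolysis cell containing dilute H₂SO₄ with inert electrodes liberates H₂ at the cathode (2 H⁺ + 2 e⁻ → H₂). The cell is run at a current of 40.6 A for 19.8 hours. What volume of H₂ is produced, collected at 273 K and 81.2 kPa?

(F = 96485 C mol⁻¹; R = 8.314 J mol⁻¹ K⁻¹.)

419 L

Q = I·t = 40.60 A × 71280 s = 2894000 C.
n(e⁻) = Q/F = 2894000 / 96485 = 29.99 mol.
2 electrons are transferred per H₂ molecule, so n(H₂) = 29.99 / 2 = 15.00 mol.
V = nRT/P = (15.00 × 8.314 × 273) / (81.2 × 10³ Pa) = 0.419 m³ = 419 L.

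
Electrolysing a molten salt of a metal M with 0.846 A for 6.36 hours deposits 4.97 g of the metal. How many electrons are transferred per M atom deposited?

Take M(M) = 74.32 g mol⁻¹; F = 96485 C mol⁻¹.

Q = I·t = 0.8460 A × 22896 s = 19370 C, so n(e⁻) = 19370/96485 = 0.2008 mol.
n(M) deposited = 4.97 / 74.32 = 0.06687 mol.
Electrons per atom = n(e⁻)/n(M) = 0.2008 / 0.06687 = 3.00 ≈ 3, so the ion is M³⁺.

3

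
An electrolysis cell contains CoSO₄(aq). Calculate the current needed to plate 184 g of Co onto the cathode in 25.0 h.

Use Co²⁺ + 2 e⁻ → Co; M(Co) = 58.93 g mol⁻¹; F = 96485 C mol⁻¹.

n(Co) = 184 / 58.93 = 3.122 mol.
n(e⁻) = 2 × 3.122 = 6.245 mol.
Q = n(e⁻)·F = 6.245 × 96485 = 602500 C.
I = Q/t = 602500 / 90000 s = 6.69 A.

6.69 A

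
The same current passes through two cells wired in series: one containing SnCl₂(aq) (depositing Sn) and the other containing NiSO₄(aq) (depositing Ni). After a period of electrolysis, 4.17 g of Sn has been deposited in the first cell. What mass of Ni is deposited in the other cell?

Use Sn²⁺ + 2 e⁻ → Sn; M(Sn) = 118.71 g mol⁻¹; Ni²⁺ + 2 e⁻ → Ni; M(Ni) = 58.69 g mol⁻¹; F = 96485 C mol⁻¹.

n(Sn) = 4.17 / 118.71 = 0.03513 mol.
Since Sn²⁺ + 2 e⁻ → Sn, n(e⁻) passed = 2 × 0.03513 = 0.07026 mol.
Cells in series carry the same charge, so the same 0.07026 mol of electrons passes through cell 2.
Ni²⁺ + 2 e⁻ → Ni, so n(Ni) = 0.07026 / 2 = 0.03513 mol.
m(Ni) = 0.03513 × 58.69 = 2.06 g.

2.06 g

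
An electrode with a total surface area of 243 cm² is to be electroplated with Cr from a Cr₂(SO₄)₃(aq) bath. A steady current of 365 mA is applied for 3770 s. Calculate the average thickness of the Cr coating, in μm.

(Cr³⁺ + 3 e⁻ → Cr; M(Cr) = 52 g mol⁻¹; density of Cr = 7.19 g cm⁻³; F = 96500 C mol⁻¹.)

Q = I·t = 0.3650 × 3770.0 = 1376 C; n(e⁻) = 0.01426 mol.
n(Cr) = n(e⁻)/3 = 0.004753 mol, so m = 0.004753 × 52 = 0.2472 g.
Volume = m/ρ = 0.2472 / 7.19 = 0.03438 cm³.
Thickness = V/A = 0.03438 / 243 = 1.41 × 10⁻⁴ cm = 1.41 μm.

1.41 μm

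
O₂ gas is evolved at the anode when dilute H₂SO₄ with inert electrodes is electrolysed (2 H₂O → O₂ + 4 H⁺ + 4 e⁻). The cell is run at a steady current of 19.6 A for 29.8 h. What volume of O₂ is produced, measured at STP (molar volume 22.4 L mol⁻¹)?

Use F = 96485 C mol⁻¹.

Q = I·t = 19.60 A × 107280 s = 2103000 C.
n(e⁻) = Q/F = 2103000 / 96485 = 21.79 mol.
4 electrons are transferred per O₂ molecule, so n(O₂) = 21.79 / 4 = 5.448 mol.
V = n × V_m = 5.448 × 22.4 = 122 L.

122 L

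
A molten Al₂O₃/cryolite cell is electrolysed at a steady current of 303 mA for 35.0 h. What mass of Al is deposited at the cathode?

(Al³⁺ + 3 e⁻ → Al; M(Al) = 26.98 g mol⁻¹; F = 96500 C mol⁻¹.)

3.56 g

Q = I·t = 0.3030 A × 126000 s = 38180 C.
n(e⁻) = Q/F = 38180 / 96500 = 0.3956 mol.
Al³⁺ + 3 e⁻ → Al, so n(Al) = n(e⁻)/3 = 0.1319 mol.
m = n·M = 0.1319 × 26.98 = 3.56 g.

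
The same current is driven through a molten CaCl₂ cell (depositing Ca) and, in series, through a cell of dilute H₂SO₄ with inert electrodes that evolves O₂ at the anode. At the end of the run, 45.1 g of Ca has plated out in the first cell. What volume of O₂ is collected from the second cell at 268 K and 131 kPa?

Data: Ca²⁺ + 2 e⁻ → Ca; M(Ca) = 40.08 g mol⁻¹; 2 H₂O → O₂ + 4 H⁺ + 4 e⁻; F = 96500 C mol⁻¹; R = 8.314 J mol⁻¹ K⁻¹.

9.57 L

n(Ca) = 45.1 / 40.08 = 1.125 mol, so n(e⁻) = 2 × 1.125 = 2.250 mol.
The cells are in series, so the same 2.250 mol of electrons passes through the second cell.
2 H₂O → O₂ + 4 H⁺ + 4 e⁻ — 4 mol e⁻ per mol O₂, so n(O₂) = 2.250/4 = 0.5626 mol.
V = nRT/P = (0.5626 × 8.314 × 268) / (131 × 10³) = 0.00957 m³ = 9.57 L.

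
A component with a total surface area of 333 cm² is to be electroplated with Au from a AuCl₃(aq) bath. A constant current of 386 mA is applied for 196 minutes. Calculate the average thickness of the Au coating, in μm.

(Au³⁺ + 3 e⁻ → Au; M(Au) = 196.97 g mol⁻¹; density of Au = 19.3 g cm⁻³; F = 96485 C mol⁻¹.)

4.81 μm

Q = I·t = 0.3860 × 11760 = 4539 C; n(e⁻) = 0.04705 mol.
n(Au) = n(e⁻)/3 = 0.01568 mol, so m = 0.01568 × 196.97 = 3.089 g.
Volume = m/ρ = 3.089 / 19.3 = 0.1601 cm³.
Thickness = V/A = 0.1601 / 333 = 4.81 × 10⁻⁴ cm = 4.81 μm.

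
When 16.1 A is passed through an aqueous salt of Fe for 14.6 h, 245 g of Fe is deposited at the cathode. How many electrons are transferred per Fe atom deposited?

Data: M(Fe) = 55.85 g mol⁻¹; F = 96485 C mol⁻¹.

Q = I·t = 16.10 A × 52560 s = 846200 C, so n(e⁻) = 846200/96485 = 8.770 mol.
n(Fe) deposited = 245 / 55.85 = 4.387 mol.
Electrons per atom = n(e⁻)/n(Fe) = 8.770 / 4.387 = 2.00 ≈ 2, so the ion is Fe²⁺.

2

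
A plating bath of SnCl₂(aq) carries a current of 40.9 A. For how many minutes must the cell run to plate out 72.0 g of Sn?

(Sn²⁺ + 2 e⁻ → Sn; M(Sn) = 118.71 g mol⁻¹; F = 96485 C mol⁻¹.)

47.7 min

n(Sn) = m/M = 72.0 / 118.71 = 0.6065 mol.
Each Sn atom requires 2 electrons, so n(e⁻) = 2 × 0.6065 = 1.213 mol.
Q = n(e⁻)·F = 1.213 × 96485 = 117000 C.
t = Q/I = 117000 / 40.90 A = 2862 s = 47.7 min.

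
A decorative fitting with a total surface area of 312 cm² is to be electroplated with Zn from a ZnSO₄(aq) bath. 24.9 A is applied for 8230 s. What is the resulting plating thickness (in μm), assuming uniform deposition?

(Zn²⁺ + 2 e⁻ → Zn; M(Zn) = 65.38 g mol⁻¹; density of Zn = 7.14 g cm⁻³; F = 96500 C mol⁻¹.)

Q = I·t = 24.90 × 8230.0 = 204900 C; n(e⁻) = 2.124 mol.
n(Zn) = n(e⁻)/2 = 1.062 mol, so m = 1.062 × 65.38 = 69.42 g.
Volume = m/ρ = 69.42 / 7.14 = 9.723 cm³.
Thickness = V/A = 9.723 / 312 = 0.0312 cm = 312 μm.

312 μm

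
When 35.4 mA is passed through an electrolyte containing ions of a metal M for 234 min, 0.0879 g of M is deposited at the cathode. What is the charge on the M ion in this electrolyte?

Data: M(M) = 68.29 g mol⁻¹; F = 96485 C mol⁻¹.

Q = I·t = 0.03540 A × 14040 s = 497.0 C, so n(e⁻) = 497.0/96485 = 0.005151 mol.
n(M) deposited = 0.0879 / 68.29 = 0.001287 mol.
Electrons per atom = n(e⁻)/n(M) = 0.005151 / 0.001287 = 4.00 ≈ 4, so the ion is M⁴⁺.

+4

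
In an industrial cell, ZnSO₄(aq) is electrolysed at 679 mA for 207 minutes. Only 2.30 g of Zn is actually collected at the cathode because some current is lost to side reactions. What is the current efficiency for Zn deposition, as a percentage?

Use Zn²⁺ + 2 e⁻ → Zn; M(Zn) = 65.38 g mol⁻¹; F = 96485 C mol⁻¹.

Q = I·t = 0.6790 × 12420 = 8433 C; n(e⁻) = 8433/96485 = 0.08740 mol.
Theoretical n(Zn) = n(e⁻)/2 = 0.04370 mol, i.e. m_theo = 0.04370 × 65.38 = 2.857 g.
Efficiency = m_actual / m_theo = 2.30 / 2.857 = 80.5 %.

80.5 %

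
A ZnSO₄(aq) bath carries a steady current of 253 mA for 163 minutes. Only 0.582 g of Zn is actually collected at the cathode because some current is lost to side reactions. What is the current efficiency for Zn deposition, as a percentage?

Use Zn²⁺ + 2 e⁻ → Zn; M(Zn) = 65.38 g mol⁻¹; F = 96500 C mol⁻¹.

Q = I·t = 0.2530 × 9780.0 = 2474 C; n(e⁻) = 2474/96500 = 0.02564 mol.
Theoretical n(Zn) = n(e⁻)/2 = 0.01282 mol, i.e. m_theo = 0.01282 × 65.38 = 0.8382 g.
Efficiency = m_actual / m_theo = 0.582 / 0.8382 = 69.4 %.

69.4 %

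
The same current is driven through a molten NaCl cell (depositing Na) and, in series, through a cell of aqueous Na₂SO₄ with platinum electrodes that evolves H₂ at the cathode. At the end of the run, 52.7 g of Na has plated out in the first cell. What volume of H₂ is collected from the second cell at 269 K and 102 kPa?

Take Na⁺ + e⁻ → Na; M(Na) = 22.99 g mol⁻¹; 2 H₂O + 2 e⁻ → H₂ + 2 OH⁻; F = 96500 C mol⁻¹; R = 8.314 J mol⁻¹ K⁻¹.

n(Na) = 52.7 / 22.99 = 2.292 mol, so n(e⁻) = 1 × 2.292 = 2.292 mol.
The cells are in series, so the same 2.292 mol of electrons passes through the second cell.
2 H₂O + 2 e⁻ → H₂ + 2 OH⁻ — 2 mol e⁻ per mol H₂, so n(H₂) = 2.292/2 = 1.146 mol.
V = nRT/P = (1.146 × 8.314 × 269) / (102 × 10³) = 0.0251 m³ = 25.1 L.

25.1 L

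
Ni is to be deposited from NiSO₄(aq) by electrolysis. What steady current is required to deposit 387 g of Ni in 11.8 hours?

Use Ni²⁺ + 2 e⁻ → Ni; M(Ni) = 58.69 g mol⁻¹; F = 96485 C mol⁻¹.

n(Ni) = 387 / 58.69 = 6.594 mol.
n(e⁻) = 2 × 6.594 = 13.19 mol.
Q = n(e⁻)·F = 13.19 × 96485 = 1272000 C.
I = Q/t = 1272000 / 42480 s = 30.0 A.

30.0 A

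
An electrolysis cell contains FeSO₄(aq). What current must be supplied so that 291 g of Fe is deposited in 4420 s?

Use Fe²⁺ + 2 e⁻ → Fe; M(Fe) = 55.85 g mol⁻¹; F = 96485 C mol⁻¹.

227 A

n(Fe) = 291 / 55.85 = 5.210 mol.
n(e⁻) = 2 × 5.210 = 10.42 mol.
Q = n(e⁻)·F = 10.42 × 96485 = 1005000 C.
I = Q/t = 1005000 / 4420.0 s = 227 A.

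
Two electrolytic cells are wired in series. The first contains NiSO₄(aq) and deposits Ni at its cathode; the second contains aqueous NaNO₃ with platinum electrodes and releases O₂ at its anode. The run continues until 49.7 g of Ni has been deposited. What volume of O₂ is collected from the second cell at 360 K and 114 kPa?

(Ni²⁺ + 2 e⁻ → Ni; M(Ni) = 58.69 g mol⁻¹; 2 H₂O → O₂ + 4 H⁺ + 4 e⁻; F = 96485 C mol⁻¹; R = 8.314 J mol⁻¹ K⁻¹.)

11.1 L

n(Ni) = 49.7 / 58.69 = 0.8468 mol, so n(e⁻) = 2 × 0.8468 = 1.694 mol.
The cells are in series, so the same 1.694 mol of electrons passes through the second cell.
2 H₂O → O₂ + 4 H⁺ + 4 e⁻ — 4 mol e⁻ per mol O₂, so n(O₂) = 1.694/4 = 0.4234 mol.
V = nRT/P = (0.4234 × 8.314 × 360) / (114 × 10³) = 0.0111 m³ = 11.1 L.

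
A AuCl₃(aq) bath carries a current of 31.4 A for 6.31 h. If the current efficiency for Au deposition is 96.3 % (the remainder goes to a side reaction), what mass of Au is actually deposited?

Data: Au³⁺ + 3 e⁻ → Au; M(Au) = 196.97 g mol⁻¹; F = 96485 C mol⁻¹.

Q = I·t = 31.40 × 22716 = 713300 C.
n(e⁻) = 713300/96485 = 7.393 mol; theoretically n(Au) = 7.393/3 = 2.464 mol, m_theo = 485.4 g.
At 96.3 % efficiency, m_actual = 0.963 × 485.4 = 467 g.

467 g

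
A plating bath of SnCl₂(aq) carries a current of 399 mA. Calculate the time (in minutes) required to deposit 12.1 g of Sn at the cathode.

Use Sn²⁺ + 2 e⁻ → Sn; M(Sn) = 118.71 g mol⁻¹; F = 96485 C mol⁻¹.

n(Sn) = m/M = 12.1 / 118.71 = 0.1019 mol.
Each Sn atom requires 2 electrons, so n(e⁻) = 2 × 0.1019 = 0.2039 mol.
Q = n(e⁻)·F = 0.2039 × 96485 = 19670 C.
t = Q/I = 19670 / 0.3990 A = 49300 s = 822 min.

822 min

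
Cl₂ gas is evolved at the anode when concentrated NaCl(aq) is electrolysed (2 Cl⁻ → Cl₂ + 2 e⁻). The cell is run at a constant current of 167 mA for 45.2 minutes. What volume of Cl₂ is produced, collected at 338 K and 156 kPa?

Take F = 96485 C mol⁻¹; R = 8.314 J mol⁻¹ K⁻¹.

0.0423 L

Q = I·t = 0.1670 A × 2712.0 s = 452.9 C.
n(e⁻) = Q/F = 452.9 / 96485 = 0.004694 mol.
2 electrons are transferred per Cl₂ molecule, so n(Cl₂) = 0.004694 / 2 = 0.002347 mol.
V = nRT/P = (0.002347 × 8.314 × 338) / (156 × 10³ Pa) = 4.23 × 10⁻⁵ m³ = 0.0423 L.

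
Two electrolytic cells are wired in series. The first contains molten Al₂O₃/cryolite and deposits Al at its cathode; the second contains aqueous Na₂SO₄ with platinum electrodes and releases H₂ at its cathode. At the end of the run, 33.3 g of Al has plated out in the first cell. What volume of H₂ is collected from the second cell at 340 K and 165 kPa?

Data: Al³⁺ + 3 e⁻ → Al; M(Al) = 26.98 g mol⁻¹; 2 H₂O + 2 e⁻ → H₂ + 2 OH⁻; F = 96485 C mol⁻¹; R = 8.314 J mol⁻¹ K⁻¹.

31.7 L

n(Al) = 33.3 / 26.98 = 1.234 mol, so n(e⁻) = 3 × 1.234 = 3.703 mol.
The cells are in series, so the same 3.703 mol of electrons passes through the second cell.
2 H₂O + 2 e⁻ → H₂ + 2 OH⁻ — 2 mol e⁻ per mol H₂, so n(H₂) = 3.703/2 = 1.851 mol.
V = nRT/P = (1.851 × 8.314 × 340) / (165 × 10³) = 0.0317 m³ = 31.7 L.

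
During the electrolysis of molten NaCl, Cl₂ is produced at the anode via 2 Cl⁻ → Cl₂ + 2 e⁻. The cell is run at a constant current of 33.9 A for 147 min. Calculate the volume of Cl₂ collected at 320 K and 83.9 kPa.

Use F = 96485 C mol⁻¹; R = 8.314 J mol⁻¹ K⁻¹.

49.1 L

Q = I·t = 33.90 A × 8820.0 s = 299000 C.
n(e⁻) = Q/F = 299000 / 96485 = 3.099 mol.
2 electrons are transferred per Cl₂ molecule, so n(Cl₂) = 3.099 / 2 = 1.549 mol.
V = nRT/P = (1.549 × 8.314 × 320) / (83.9 × 10³ Pa) = 0.0491 m³ = 49.1 L.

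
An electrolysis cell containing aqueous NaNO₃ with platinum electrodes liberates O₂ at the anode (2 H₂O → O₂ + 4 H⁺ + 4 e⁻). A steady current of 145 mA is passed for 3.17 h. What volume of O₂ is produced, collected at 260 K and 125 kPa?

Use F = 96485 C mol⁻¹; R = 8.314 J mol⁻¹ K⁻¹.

0.0741 L

Q = I·t = 0.1450 A × 11412 s = 1655 C.
n(e⁻) = Q/F = 1655 / 96485 = 0.01715 mol.
4 electrons are transferred per O₂ molecule, so n(O₂) = 0.01715 / 4 = 0.004288 mol.
V = nRT/P = (0.004288 × 8.314 × 260) / (125 × 10³ Pa) = 7.41 × 10⁻⁵ m³ = 0.0741 L.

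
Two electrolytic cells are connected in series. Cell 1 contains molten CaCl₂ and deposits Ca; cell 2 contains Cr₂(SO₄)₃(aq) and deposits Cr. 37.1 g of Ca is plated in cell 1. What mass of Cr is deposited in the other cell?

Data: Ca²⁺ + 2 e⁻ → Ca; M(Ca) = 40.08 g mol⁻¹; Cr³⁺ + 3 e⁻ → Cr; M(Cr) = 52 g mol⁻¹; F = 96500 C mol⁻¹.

n(Ca) = 37.1 / 40.08 = 0.9256 mol.
Since Ca²⁺ + 2 e⁻ → Ca, n(e⁻) passed = 2 × 0.9256 = 1.851 mol.
Cells in series carry the same charge, so the same 1.851 mol of electrons passes through cell 2.
Cr³⁺ + 3 e⁻ → Cr, so n(Cr) = 1.851 / 3 = 0.6171 mol.
m(Cr) = 0.6171 × 52 = 32.1 g.

32.1 g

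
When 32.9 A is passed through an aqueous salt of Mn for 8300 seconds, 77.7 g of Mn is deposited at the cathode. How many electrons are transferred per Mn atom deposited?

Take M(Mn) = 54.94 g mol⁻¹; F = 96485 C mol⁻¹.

2

Q = I·t = 32.90 A × 8300.0 s = 273100 C, so n(e⁻) = 273100/96485 = 2.830 mol.
n(Mn) deposited = 77.7 / 54.94 = 1.414 mol.
Electrons per atom = n(e⁻)/n(Mn) = 2.830 / 1.414 = 2.00 ≈ 2, so the ion is Mn²⁺.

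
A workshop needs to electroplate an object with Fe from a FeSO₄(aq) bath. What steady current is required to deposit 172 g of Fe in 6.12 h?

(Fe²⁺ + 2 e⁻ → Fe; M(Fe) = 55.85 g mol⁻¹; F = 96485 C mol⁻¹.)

n(Fe) = 172 / 55.85 = 3.080 mol.
n(e⁻) = 2 × 3.080 = 6.159 mol.
Q = n(e⁻)·F = 6.159 × 96485 = 594300 C.
I = Q/t = 594300 / 22032 s = 27.0 A.

27.0 A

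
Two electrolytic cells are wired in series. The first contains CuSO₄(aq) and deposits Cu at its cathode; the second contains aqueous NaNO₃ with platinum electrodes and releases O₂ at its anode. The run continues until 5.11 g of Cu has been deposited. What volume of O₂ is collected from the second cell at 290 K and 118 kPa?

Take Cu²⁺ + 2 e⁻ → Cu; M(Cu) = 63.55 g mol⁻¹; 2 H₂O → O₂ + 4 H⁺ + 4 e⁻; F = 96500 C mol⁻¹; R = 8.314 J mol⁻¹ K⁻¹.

0.821 L

n(Cu) = 5.11 / 63.55 = 0.08041 mol, so n(e⁻) = 2 × 0.08041 = 0.1608 mol.
The cells are in series, so the same 0.1608 mol of electrons passes through the second cell.
2 H₂O → O₂ + 4 H⁺ + 4 e⁻ — 4 mol e⁻ per mol O₂, so n(O₂) = 0.1608/4 = 0.04020 mol.
V = nRT/P = (0.04020 × 8.314 × 290) / (118 × 10³) = 8.21 × 10⁻⁴ m³ = 0.821 L.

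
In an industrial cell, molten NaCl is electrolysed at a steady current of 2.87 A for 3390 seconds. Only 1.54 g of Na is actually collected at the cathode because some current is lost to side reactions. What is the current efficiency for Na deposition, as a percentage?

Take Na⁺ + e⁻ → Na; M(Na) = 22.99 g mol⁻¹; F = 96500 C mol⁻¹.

66.4 %

Q = I·t = 2.870 × 3390.0 = 9729 C; n(e⁻) = 9729/96500 = 0.1008 mol.
Theoretical n(Na) = n(e⁻)/1 = 0.1008 mol, i.e. m_theo = 0.1008 × 22.99 = 2.318 g.
Efficiency = m_actual / m_theo = 1.54 / 2.318 = 66.4 %.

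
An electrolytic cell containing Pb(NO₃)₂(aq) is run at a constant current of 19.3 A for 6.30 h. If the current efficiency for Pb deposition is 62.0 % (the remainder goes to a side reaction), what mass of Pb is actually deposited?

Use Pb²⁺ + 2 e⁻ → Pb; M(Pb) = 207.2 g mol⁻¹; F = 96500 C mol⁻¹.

Q = I·t = 19.30 × 22680 = 437700 C.
n(e⁻) = 437700/96500 = 4.536 mol; theoretically n(Pb) = 4.536/2 = 2.268 mol, m_theo = 469.9 g.
At 62.0 % efficiency, m_actual = 0.620 × 469.9 = 291 g.

291 g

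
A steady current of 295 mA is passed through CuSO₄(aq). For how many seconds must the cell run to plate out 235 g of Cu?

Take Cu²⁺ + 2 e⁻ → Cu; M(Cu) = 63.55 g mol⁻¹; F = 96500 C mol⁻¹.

2.42 × 10⁶ s

n(Cu) = m/M = 235 / 63.55 = 3.698 mol.
Each Cu atom requires 2 electrons, so n(e⁻) = 2 × 3.698 = 7.396 mol.
Q = n(e⁻)·F = 7.396 × 96500 = 713700 C.
t = Q/I = 713700 / 0.2950 A = 2419000 s.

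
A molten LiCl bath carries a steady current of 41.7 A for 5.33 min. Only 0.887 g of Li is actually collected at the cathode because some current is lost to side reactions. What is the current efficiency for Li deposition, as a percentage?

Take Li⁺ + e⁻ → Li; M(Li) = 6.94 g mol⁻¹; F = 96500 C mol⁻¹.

Q = I·t = 41.70 × 319.80 = 13340 C; n(e⁻) = 13340/96500 = 0.1382 mol.
Theoretical n(Li) = n(e⁻)/1 = 0.1382 mol, i.e. m_theo = 0.1382 × 6.94 = 0.9591 g.
Efficiency = m_actual / m_theo = 0.887 / 0.9591 = 92.5 %.

92.5 %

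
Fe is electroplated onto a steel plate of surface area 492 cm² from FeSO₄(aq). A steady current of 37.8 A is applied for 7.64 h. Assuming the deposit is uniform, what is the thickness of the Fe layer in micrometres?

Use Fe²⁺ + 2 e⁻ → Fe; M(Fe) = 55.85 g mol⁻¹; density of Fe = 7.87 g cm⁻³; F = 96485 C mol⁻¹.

Q = I·t = 37.80 × 27504 = 1040000 C; n(e⁻) = 10.78 mol.
n(Fe) = n(e⁻)/2 = 5.388 mol, so m = 5.388 × 55.85 = 300.9 g.
Volume = m/ρ = 300.9 / 7.87 = 38.23 cm³.
Thickness = V/A = 38.23 / 492 = 0.0777 cm = 777 μm.

777 μm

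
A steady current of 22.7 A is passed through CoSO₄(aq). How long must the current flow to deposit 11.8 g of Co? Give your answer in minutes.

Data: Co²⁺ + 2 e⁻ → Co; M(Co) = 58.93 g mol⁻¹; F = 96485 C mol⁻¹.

n(Co) = m/M = 11.8 / 58.93 = 0.2002 mol.
Each Co atom requires 2 electrons, so n(e⁻) = 2 × 0.2002 = 0.4005 mol.
Q = n(e⁻)·F = 0.4005 × 96485 = 38640 C.
t = Q/I = 38640 / 22.70 A = 1702 s = 28.4 min.

28.4 min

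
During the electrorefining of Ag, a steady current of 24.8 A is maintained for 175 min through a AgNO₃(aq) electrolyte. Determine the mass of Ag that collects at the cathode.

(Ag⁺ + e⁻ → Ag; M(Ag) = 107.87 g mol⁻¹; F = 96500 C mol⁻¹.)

291 g

Q = I·t = 24.80 A × 10500 s = 260400 C.
n(e⁻) = Q/F = 260400 / 96500 = 2.698 mol.
Ag⁺ + e⁻ → Ag, so n(Ag) = n(e⁻)/1 = 2.698 mol.
m = n·M = 2.698 × 107.87 = 291 g.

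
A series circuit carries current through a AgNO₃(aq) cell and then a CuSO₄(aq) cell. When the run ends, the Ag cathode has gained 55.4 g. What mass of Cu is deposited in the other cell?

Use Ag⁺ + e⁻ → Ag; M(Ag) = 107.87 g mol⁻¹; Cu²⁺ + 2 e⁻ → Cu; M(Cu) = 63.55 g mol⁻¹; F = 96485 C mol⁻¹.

16.3 g

n(Ag) = 55.4 / 107.87 = 0.5136 mol.
Since Ag⁺ + e⁻ → Ag, n(e⁻) passed = 1 × 0.5136 = 0.5136 mol.
Cells in series carry the same charge, so the same 0.5136 mol of electrons passes through cell 2.
Cu²⁺ + 2 e⁻ → Cu, so n(Cu) = 0.5136 / 2 = 0.2568 mol.
m(Cu) = 0.2568 × 63.55 = 16.3 g.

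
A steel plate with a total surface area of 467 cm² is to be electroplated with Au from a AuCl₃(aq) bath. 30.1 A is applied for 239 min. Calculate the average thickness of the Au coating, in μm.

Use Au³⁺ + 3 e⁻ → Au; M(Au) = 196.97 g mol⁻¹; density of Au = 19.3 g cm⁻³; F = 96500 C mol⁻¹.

Q = I·t = 30.10 × 14340 = 431600 C; n(e⁻) = 4.473 mol.
n(Au) = n(e⁻)/3 = 1.491 mol, so m = 1.491 × 196.97 = 293.7 g.
Volume = m/ρ = 293.7 / 19.3 = 15.22 cm³.
Thickness = V/A = 15.22 / 467 = 0.0326 cm = 326 μm.

326 μm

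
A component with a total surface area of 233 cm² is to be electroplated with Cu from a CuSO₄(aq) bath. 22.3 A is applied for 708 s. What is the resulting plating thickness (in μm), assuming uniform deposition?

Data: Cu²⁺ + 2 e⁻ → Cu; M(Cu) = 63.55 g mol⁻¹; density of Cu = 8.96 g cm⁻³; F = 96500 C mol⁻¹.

Q = I·t = 22.30 × 708.00 = 15790 C; n(e⁻) = 0.1636 mol.
n(Cu) = n(e⁻)/2 = 0.08181 mol, so m = 0.08181 × 63.55 = 5.199 g.
Volume = m/ρ = 5.199 / 8.96 = 0.5802 cm³.
Thickness = V/A = 0.5802 / 233 = 0.00249 cm = 24.9 μm.

24.9 μm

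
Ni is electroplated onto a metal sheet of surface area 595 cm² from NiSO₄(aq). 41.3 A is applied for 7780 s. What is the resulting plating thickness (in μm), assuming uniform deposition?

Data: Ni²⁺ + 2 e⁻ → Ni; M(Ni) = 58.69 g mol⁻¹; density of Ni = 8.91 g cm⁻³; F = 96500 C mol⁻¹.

Q = I·t = 41.30 × 7780.0 = 321300 C; n(e⁻) = 3.330 mol.
n(Ni) = n(e⁻)/2 = 1.665 mol, so m = 1.665 × 58.69 = 97.71 g.
Volume = m/ρ = 97.71 / 8.91 = 10.97 cm³.
Thickness = V/A = 10.97 / 595 = 0.0184 cm = 184 μm.

184 μm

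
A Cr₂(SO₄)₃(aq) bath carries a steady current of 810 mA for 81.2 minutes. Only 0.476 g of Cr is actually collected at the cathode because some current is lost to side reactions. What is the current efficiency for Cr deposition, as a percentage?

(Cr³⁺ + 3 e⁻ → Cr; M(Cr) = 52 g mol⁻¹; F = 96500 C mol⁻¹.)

67.2 %

Q = I·t = 0.8100 × 4872.0 = 3946 C; n(e⁻) = 3946/96500 = 0.04089 mol.
Theoretical n(Cr) = n(e⁻)/3 = 0.01363 mol, i.e. m_theo = 0.01363 × 52 = 0.7088 g.
Efficiency = m_actual / m_theo = 0.476 / 0.7088 = 67.2 %.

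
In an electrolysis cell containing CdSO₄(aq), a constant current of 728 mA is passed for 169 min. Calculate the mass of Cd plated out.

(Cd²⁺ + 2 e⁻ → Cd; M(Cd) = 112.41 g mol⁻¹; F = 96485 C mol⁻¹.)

4.30 g

Q = I·t = 0.7280 A × 10140 s = 7382 C.
n(e⁻) = Q/F = 7382 / 96485 = 0.07651 mol.
Cd²⁺ + 2 e⁻ → Cd, so n(Cd) = n(e⁻)/2 = 0.03825 mol.
m = n·M = 0.03825 × 112.41 = 4.30 g.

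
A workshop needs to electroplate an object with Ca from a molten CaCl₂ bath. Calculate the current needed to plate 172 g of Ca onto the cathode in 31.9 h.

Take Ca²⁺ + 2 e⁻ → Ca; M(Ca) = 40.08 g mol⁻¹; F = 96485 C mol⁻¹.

7.21 A

n(Ca) = 172 / 40.08 = 4.291 mol.
n(e⁻) = 2 × 4.291 = 8.583 mol.
Q = n(e⁻)·F = 8.583 × 96485 = 828100 C.
I = Q/t = 828100 / 114840 s = 7.21 A.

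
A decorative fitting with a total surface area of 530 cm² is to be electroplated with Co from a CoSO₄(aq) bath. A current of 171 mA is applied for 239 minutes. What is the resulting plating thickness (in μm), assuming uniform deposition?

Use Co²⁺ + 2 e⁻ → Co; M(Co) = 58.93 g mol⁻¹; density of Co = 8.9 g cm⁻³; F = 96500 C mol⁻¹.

Q = I·t = 0.1710 × 14340 = 2452 C; n(e⁻) = 0.02541 mol.
n(Co) = n(e⁻)/2 = 0.01271 mol, so m = 0.01271 × 58.93 = 0.7487 g.
Volume = m/ρ = 0.7487 / 8.9 = 0.08413 cm³.
Thickness = V/A = 0.08413 / 530 = 1.59 × 10⁻⁴ cm = 1.59 μm.

1.59 μm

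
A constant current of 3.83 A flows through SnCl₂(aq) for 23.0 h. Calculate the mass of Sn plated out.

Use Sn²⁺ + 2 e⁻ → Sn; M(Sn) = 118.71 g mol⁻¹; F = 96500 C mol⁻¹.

195 g

Q = I·t = 3.830 A × 82800 s = 317100 C.
n(e⁻) = Q/F = 317100 / 96500 = 3.286 mol.
Sn²⁺ + 2 e⁻ → Sn, so n(Sn) = n(e⁻)/2 = 1.643 mol.
m = n·M = 1.643 × 118.71 = 195 g.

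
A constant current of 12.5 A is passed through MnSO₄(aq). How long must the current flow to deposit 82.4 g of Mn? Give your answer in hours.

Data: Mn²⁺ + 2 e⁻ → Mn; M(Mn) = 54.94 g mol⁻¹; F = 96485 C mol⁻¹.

6.43 h

n(Mn) = m/M = 82.4 / 54.94 = 1.500 mol.
Each Mn atom requires 2 electrons, so n(e⁻) = 2 × 1.500 = 3.000 mol.
Q = n(e⁻)·F = 3.000 × 96485 = 289400 C.
t = Q/I = 289400 / 12.50 A = 23150 s = 6.43 h.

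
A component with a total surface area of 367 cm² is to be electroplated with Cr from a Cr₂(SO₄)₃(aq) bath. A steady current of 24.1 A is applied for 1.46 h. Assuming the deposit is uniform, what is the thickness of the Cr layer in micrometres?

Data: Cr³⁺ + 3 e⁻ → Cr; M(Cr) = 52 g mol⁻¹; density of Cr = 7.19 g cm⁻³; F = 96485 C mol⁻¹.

86.2 μm

Q = I·t = 24.10 × 5256.0 = 126700 C; n(e⁻) = 1.313 mol.
n(Cr) = n(e⁻)/3 = 0.4376 mol, so m = 0.4376 × 52 = 22.76 g.
Volume = m/ρ = 22.76 / 7.19 = 3.165 cm³.
Thickness = V/A = 3.165 / 367 = 0.00862 cm = 86.2 μm.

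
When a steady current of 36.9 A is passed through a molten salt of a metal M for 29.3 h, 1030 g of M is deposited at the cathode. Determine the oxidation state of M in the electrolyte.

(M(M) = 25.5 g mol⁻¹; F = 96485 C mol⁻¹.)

Q = I·t = 36.90 A × 105480 s = 3892000 C, so n(e⁻) = 3892000/96485 = 40.34 mol.
n(M) deposited = 1030 / 25.5 = 40.39 mol.
Electrons per atom = n(e⁻)/n(M) = 40.34 / 40.39 = 0.999 ≈ 1, so the ion is M⁺.

+1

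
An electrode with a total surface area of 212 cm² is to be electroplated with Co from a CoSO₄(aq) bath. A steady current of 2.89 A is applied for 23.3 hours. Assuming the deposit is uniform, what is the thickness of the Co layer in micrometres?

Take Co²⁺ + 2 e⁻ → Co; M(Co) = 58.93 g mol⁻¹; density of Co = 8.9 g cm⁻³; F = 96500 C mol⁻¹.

392 μm

Q = I·t = 2.890 × 83880 = 242400 C; n(e⁻) = 2.512 mol.
n(Co) = n(e⁻)/2 = 1.256 mol, so m = 1.256 × 58.93 = 74.02 g.
Volume = m/ρ = 74.02 / 8.9 = 8.317 cm³.
Thickness = V/A = 8.317 / 212 = 0.0392 cm = 392 μm.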